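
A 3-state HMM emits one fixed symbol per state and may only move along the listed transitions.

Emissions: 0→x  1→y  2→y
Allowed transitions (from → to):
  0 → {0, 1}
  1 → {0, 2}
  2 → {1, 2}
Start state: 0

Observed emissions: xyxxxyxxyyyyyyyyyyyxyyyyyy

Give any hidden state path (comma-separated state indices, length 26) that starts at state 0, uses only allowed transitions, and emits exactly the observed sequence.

  [0] x  {0}  => 0  start
  [1] y  {1,2}  => 1  0->1 ok
  [2] x  {0}  => 0  1->0 ok
  [3] x  {0}  => 0  0->0 ok
  [4] x  {0}  => 0  0->0 ok
  [5] y  {1,2}  => 1  0->1 ok
  [6] x  {0}  => 0  1->0 ok
  [7] x  {0}  => 0  0->0 ok
  [8] y  {1,2}  => 1  0->1 ok
  [9] y  {1,2}  => 2  1->2 ok
  [10] y  {1,2}  => 1  2->1 ok
  [11] y  {1,2}  => 2  1->2 ok
  [12] y  {1,2}  => 1  2->1 ok
  [13] y  {1,2}  => 2  1->2 ok
  [14] y  {1,2}  => 2  2->2 ok
  [15] y  {1,2}  => 1  2->1 ok
  [16] y  {1,2}  => 2  1->2 ok
  [17] y  {1,2}  => 2  2->2 ok
  [18] y  {1,2}  => 1  2->1 ok
  [19] x  {0}  => 0  1->0 ok
  [20] y  {1,2}  => 1  0->1 ok
  [21] y  {1,2}  => 2  1->2 ok
  [22] y  {1,2}  => 2  2->2 ok
  [23] y  {1,2}  => 1  2->1 ok
  [24] y  {1,2}  => 2  1->2 ok
  [25] y  {1,2}  => 1  2->1 ok

0,1,0,0,0,1,0,0,1,2,1,2,1,2,2,1,2,2,1,0,1,2,2,1,2,1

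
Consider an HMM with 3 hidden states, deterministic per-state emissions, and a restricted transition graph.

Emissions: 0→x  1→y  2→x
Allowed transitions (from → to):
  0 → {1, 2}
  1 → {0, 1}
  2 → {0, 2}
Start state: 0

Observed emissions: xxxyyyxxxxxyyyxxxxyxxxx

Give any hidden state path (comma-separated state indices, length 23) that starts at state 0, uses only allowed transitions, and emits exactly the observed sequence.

  t0 'x' -> {0,2}, take 0 (start)
  t1 'x' -> {0,2}, take 2 (0->2 ok)
  t2 'x' -> {0,2}, take 0 (2->0 ok)
  t3 'y' -> {1}, take 1 (0->1 ok)
  t4 'y' -> {1}, take 1 (1->1 ok)
  t5 'y' -> {1}, take 1 (1->1 ok)
  t6 'x' -> {0,2}, take 0 (1->0 ok)
  t7 'x' -> {0,2}, take 2 (0->2 ok)
  t8 'x' -> {0,2}, take 2 (2->2 ok)
  t9 'x' -> {0,2}, take 2 (2->2 ok)
  t10 'x' -> {0,2}, take 0 (2->0 ok)
  t11 'y' -> {1}, take 1 (0->1 ok)
  t12 'y' -> {1}, take 1 (1->1 ok)
  t13 'y' -> {1}, take 1 (1->1 ok)
  t14 'x' -> {0,2}, take 0 (1->0 ok)
  t15 'x' -> {0,2}, take 2 (0->2 ok)
  t16 'x' -> {0,2}, take 2 (2->2 ok)
  t17 'x' -> {0,2}, take 0 (2->0 ok)
  t18 'y' -> {1}, take 1 (0->1 ok)
  t19 'x' -> {0,2}, take 0 (1->0 ok)
  t20 'x' -> {0,2}, take 2 (0->2 ok)
  t21 'x' -> {0,2}, take 0 (2->0 ok)
  t22 'x' -> {0,2}, take 2 (0->2 ok)

0,2,0,1,1,1,0,2,2,2,0,1,1,1,0,2,2,0,1,0,2,0,2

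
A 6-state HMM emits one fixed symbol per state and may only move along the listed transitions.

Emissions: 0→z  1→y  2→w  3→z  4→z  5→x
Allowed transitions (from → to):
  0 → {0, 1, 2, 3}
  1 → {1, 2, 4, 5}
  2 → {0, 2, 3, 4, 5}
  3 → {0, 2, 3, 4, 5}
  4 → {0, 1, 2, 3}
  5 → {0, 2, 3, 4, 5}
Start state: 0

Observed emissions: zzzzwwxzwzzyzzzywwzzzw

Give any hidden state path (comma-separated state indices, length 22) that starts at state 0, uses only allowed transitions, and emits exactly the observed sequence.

0,3,3,3,2,2,5,3,2,0,0,1,4,0,0,1,2,2,0,0,0,2

  t0 'z' -> {0,3,4}, take 0 (start)
  t1 'z' -> {0,3,4}, take 3 (0->3 ok)
  t2 'z' -> {0,3,4}, take 3 (3->3 ok)
  t3 'z' -> {0,3,4}, take 3 (3->3 ok)
  t4 'w' -> {2}, take 2 (3->2 ok)
  t5 'w' -> {2}, take 2 (2->2 ok)
  t6 'x' -> {5}, take 5 (2->5 ok)
  t7 'z' -> {0,3,4}, take 3 (5->3 ok)
  t8 'w' -> {2}, take 2 (3->2 ok)
  t9 'z' -> {0,3,4}, take 0 (2->0 ok)
  t10 'z' -> {0,3,4}, take 0 (0->0 ok)
  t11 'y' -> {1}, take 1 (0->1 ok)
  t12 'z' -> {0,3,4}, take 4 (1->4 ok)
  t13 'z' -> {0,3,4}, take 0 (4->0 ok)
  t14 'z' -> {0,3,4}, take 0 (0->0 ok)
  t15 'y' -> {1}, take 1 (0->1 ok)
  t16 'w' -> {2}, take 2 (1->2 ok)
  t17 'w' -> {2}, take 2 (2->2 ok)
  t18 'z' -> {0,3,4}, take 0 (2->0 ok)
  t19 'z' -> {0,3,4}, take 0 (0->0 ok)
  t20 'z' -> {0,3,4}, take 0 (0->0 ok)
  t21 'w' -> {2}, take 2 (0->2 ok)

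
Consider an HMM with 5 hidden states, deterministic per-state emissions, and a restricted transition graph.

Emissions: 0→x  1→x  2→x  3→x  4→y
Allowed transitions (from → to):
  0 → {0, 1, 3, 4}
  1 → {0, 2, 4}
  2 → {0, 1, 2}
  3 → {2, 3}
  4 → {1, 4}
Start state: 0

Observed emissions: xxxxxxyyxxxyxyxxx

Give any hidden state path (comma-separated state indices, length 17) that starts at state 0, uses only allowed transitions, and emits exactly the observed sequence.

  t0 'x' -> {0,1,2,3}, take 0 (start)
  t1 'x' -> {0,1,2,3}, take 1 (0->1 ok)
  t2 'x' -> {0,1,2,3}, take 2 (1->2 ok)
  t3 'x' -> {0,1,2,3}, take 2 (2->2 ok)
  t4 'x' -> {0,1,2,3}, take 0 (2->0 ok)
  t5 'x' -> {0,1,2,3}, take 0 (0->0 ok)
  t6 'y' -> {4}, take 4 (0->4 ok)
  t7 'y' -> {4}, take 4 (4->4 ok)
  t8 'x' -> {0,1,2,3}, take 1 (4->1 ok)
  t9 'x' -> {0,1,2,3}, take 0 (1->0 ok)
  t10 'x' -> {0,1,2,3}, take 1 (0->1 ok)
  t11 'y' -> {4}, take 4 (1->4 ok)
  t12 'x' -> {0,1,2,3}, take 1 (4->1 ok)
  t13 'y' -> {4}, take 4 (1->4 ok)
  t14 'x' -> {0,1,2,3}, take 1 (4->1 ok)
  t15 'x' -> {0,1,2,3}, take 2 (1->2 ok)
  t16 'x' -> {0,1,2,3}, take 1 (2->1 ok)

0,1,2,2,0,0,4,4,1,0,1,4,1,4,1,2,1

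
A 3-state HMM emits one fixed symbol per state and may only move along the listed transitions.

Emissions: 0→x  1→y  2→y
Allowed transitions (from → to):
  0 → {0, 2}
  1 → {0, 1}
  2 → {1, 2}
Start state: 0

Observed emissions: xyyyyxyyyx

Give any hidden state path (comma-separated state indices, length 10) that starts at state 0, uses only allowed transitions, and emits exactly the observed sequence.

  [0] x  {0}  => 0  start
  [1] y  {1,2}  => 2  0->2 ok
  [2] y  {1,2}  => 2  2->2 ok
  [3] y  {1,2}  => 1  2->1 ok
  [4] y  {1,2}  => 1  1->1 ok
  [5] x  {0}  => 0  1->0 ok
  [6] y  {1,2}  => 2  0->2 ok
  [7] y  {1,2}  => 1  2->1 ok
  [8] y  {1,2}  => 1  1->1 ok
  [9] x  {0}  => 0  1->0 ok

0,2,2,1,1,0,2,1,1,0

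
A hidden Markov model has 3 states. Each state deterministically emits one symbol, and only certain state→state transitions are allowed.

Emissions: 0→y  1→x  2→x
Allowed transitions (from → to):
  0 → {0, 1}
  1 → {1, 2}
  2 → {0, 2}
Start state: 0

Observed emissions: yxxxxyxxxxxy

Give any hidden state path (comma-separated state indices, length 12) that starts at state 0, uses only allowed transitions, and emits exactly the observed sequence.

0,1,1,1,2,0,1,1,2,2,2,0

  pos 0: y in {0}, choose 0; start
  pos 1: x in {1,2}, choose 1; 0->1 ok
  pos 2: x in {1,2}, choose 1; 1->1 ok
  pos 3: x in {1,2}, choose 1; 1->1 ok
  pos 4: x in {1,2}, choose 2; 1->2 ok
  pos 5: y in {0}, choose 0; 2->0 ok
  pos 6: x in {1,2}, choose 1; 0->1 ok
  pos 7: x in {1,2}, choose 1; 1->1 ok
  pos 8: x in {1,2}, choose 2; 1->2 ok
  pos 9: x in {1,2}, choose 2; 2->2 ok
  pos 10: x in {1,2}, choose 2; 2->2 ok
  pos 11: y in {0}, choose 0; 2->0 ok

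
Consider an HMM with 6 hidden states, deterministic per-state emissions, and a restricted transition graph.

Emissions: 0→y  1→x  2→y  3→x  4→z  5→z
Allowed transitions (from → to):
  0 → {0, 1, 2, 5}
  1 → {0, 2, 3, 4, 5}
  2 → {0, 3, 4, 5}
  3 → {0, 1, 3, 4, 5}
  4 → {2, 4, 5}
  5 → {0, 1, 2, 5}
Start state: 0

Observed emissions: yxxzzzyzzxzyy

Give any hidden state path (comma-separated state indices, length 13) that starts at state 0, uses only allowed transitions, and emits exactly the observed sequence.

  pos 0: y in {0,2}, choose 0; start
  pos 1: x in {1,3}, choose 1; 0->1 ok
  pos 2: x in {1,3}, choose 3; 1->3 ok
  pos 3: z in {4,5}, choose 4; 3->4 ok
  pos 4: z in {4,5}, choose 5; 4->5 ok
  pos 5: z in {4,5}, choose 5; 5->5 ok
  pos 6: y in {0,2}, choose 2; 5->2 ok
  pos 7: z in {4,5}, choose 4; 2->4 ok
  pos 8: z in {4,5}, choose 5; 4->5 ok
  pos 9: x in {1,3}, choose 1; 5->1 ok
  pos 10: z in {4,5}, choose 5; 1->5 ok
  pos 11: y in {0,2}, choose 2; 5->2 ok
  pos 12: y in {0,2}, choose 0; 2->0 ok

0,1,3,4,5,5,2,4,5,1,5,2,0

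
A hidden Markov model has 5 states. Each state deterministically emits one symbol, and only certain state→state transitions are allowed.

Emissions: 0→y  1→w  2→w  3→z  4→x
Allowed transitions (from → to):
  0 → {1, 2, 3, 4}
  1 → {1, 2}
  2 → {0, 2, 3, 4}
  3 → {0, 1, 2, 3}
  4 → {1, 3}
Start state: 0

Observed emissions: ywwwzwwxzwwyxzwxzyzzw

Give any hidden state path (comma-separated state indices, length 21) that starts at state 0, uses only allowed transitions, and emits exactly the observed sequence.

  0: obs=y cand={0} pick 0 [start]
  1: obs=w cand={1,2} pick 2 [0->2 ok]
  2: obs=w cand={1,2} pick 2 [2->2 ok]
  3: obs=w cand={1,2} pick 2 [2->2 ok]
  4: obs=z cand={3} pick 3 [2->3 ok]
  5: obs=w cand={1,2} pick 1 [3->1 ok]
  6: obs=w cand={1,2} pick 2 [1->2 ok]
  7: obs=x cand={4} pick 4 [2->4 ok]
  8: obs=z cand={3} pick 3 [4->3 ok]
  9: obs=w cand={1,2} pick 1 [3->1 ok]
  10: obs=w cand={1,2} pick 2 [1->2 ok]
  11: obs=y cand={0} pick 0 [2->0 ok]
  12: obs=x cand={4} pick 4 [0->4 ok]
  13: obs=z cand={3} pick 3 [4->3 ok]
  14: obs=w cand={1,2} pick 2 [3->2 ok]
  15: obs=x cand={4} pick 4 [2->4 ok]
  16: obs=z cand={3} pick 3 [4->3 ok]
  17: obs=y cand={0} pick 0 [3->0 ok]
  18: obs=z cand={3} pick 3 [0->3 ok]
  19: obs=z cand={3} pick 3 [3->3 ok]
  20: obs=w cand={1,2} pick 1 [3->1 ok]

0,2,2,2,3,1,2,4,3,1,2,0,4,3,2,4,3,0,3,3,1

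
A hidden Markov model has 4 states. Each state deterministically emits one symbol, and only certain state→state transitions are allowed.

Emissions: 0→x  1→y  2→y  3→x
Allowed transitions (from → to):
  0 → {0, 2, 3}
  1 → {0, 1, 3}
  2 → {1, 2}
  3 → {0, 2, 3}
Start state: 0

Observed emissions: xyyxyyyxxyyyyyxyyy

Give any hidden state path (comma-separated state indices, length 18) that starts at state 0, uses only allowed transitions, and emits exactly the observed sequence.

  [0] x  {0,3}  => 0  start
  [1] y  {1,2}  => 2  0->2 ok
  [2] y  {1,2}  => 1  2->1 ok
  [3] x  {0,3}  => 0  1->0 ok
  [4] y  {1,2}  => 2  0->2 ok
  [5] y  {1,2}  => 2  2->2 ok
  [6] y  {1,2}  => 1  2->1 ok
  [7] x  {0,3}  => 0  1->0 ok
  [8] x  {0,3}  => 0  0->0 ok
  [9] y  {1,2}  => 2  0->2 ok
  [10] y  {1,2}  => 2  2->2 ok
  [11] y  {1,2}  => 2  2->2 ok
  [12] y  {1,2}  => 2  2->2 ok
  [13] y  {1,2}  => 1  2->1 ok
  [14] x  {0,3}  => 3  1->3 ok
  [15] y  {1,2}  => 2  3->2 ok
  [16] y  {1,2}  => 1  2->1 ok
  [17] y  {1,2}  => 1  1->1 ok

0,2,1,0,2,2,1,0,0,2,2,2,2,1,3,2,1,1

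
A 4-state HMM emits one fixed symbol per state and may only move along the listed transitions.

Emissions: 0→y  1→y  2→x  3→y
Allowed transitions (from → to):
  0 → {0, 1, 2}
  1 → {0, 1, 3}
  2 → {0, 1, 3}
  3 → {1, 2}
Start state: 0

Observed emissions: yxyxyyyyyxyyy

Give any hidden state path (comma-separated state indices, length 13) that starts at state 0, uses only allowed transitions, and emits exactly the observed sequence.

0,2,3,2,0,1,3,1,3,2,1,3,1

  0: obs=y cand={0,1,3} pick 0 [start]
  1: obs=x cand={2} pick 2 [0->2 ok]
  2: obs=y cand={0,1,3} pick 3 [2->3 ok]
  3: obs=x cand={2} pick 2 [3->2 ok]
  4: obs=y cand={0,1,3} pick 0 [2->0 ok]
  5: obs=y cand={0,1,3} pick 1 [0->1 ok]
  6: obs=y cand={0,1,3} pick 3 [1->3 ok]
  7: obs=y cand={0,1,3} pick 1 [3->1 ok]
  8: obs=y cand={0,1,3} pick 3 [1->3 ok]
  9: obs=x cand={2} pick 2 [3->2 ok]
  10: obs=y cand={0,1,3} pick 1 [2->1 ok]
  11: obs=y cand={0,1,3} pick 3 [1->3 ok]
  12: obs=y cand={0,1,3} pick 1 [3->1 ok]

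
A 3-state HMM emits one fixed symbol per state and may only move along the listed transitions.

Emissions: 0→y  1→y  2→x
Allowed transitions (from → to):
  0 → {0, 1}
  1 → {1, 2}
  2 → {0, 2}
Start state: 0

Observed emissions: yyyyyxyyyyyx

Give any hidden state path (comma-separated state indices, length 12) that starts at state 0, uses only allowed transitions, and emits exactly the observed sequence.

  t0 'y' -> {0,1}, take 0 (start)
  t1 'y' -> {0,1}, take 0 (0->0 ok)
  t2 'y' -> {0,1}, take 0 (0->0 ok)
  t3 'y' -> {0,1}, take 0 (0->0 ok)
  t4 'y' -> {0,1}, take 1 (0->1 ok)
  t5 'x' -> {2}, take 2 (1->2 ok)
  t6 'y' -> {0,1}, take 0 (2->0 ok)
  t7 'y' -> {0,1}, take 1 (0->1 ok)
  t8 'y' -> {0,1}, take 1 (1->1 ok)
  t9 'y' -> {0,1}, take 1 (1->1 ok)
  t10 'y' -> {0,1}, take 1 (1->1 ok)
  t11 'x' -> {2}, take 2 (1->2 ok)

0,0,0,0,1,2,0,1,1,1,1,2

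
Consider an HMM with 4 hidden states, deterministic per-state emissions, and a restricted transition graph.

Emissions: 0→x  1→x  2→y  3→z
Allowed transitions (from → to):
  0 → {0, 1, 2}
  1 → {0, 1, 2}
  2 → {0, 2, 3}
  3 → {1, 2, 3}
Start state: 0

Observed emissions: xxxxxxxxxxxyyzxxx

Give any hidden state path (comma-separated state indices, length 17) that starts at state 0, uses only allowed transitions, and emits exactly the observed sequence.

  0: obs=x cand={0,1} pick 0 [start]
  1: obs=x cand={0,1} pick 1 [0->1 ok]
  2: obs=x cand={0,1} pick 1 [1->1 ok]
  3: obs=x cand={0,1} pick 1 [1->1 ok]
  4: obs=x cand={0,1} pick 1 [1->1 ok]
  5: obs=x cand={0,1} pick 0 [1->0 ok]
  6: obs=x cand={0,1} pick 0 [0->0 ok]
  7: obs=x cand={0,1} pick 0 [0->0 ok]
  8: obs=x cand={0,1} pick 1 [0->1 ok]
  9: obs=x cand={0,1} pick 0 [1->0 ok]
  10: obs=x cand={0,1} pick 0 [0->0 ok]
  11: obs=y cand={2} pick 2 [0->2 ok]
  12: obs=y cand={2} pick 2 [2->2 ok]
  13: obs=z cand={3} pick 3 [2->3 ok]
  14: obs=x cand={0,1} pick 1 [3->1 ok]
  15: obs=x cand={0,1} pick 1 [1->1 ok]
  16: obs=x cand={0,1} pick 1 [1->1 ok]

0,1,1,1,1,0,0,0,1,0,0,2,2,3,1,1,1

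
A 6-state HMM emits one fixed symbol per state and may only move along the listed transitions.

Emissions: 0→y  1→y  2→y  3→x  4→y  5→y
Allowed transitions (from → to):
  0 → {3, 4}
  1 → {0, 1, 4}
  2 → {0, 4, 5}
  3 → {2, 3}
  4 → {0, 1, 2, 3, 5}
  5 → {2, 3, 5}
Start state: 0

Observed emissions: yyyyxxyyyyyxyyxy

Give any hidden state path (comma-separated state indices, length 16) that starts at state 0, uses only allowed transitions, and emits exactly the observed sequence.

  [0] y  {0,1,2,4,5}  => 0  start
  [1] y  {0,1,2,4,5}  => 4  0->4 ok
  [2] y  {0,1,2,4,5}  => 2  4->2 ok
  [3] y  {0,1,2,4,5}  => 0  2->0 ok
  [4] x  {3}  => 3  0->3 ok
  [5] x  {3}  => 3  3->3 ok
  [6] y  {0,1,2,4,5}  => 2  3->2 ok
  [7] y  {0,1,2,4,5}  => 4  2->4 ok
  [8] y  {0,1,2,4,5}  => 1  4->1 ok
  [9] y  {0,1,2,4,5}  => 1  1->1 ok
  [10] y  {0,1,2,4,5}  => 4  1->4 ok
  [11] x  {3}  => 3  4->3 ok
  [12] y  {0,1,2,4,5}  => 2  3->2 ok
  [13] y  {0,1,2,4,5}  => 0  2->0 ok
  [14] x  {3}  => 3  0->3 ok
  [15] y  {0,1,2,4,5}  => 2  3->2 ok

0,4,2,0,3,3,2,4,1,1,4,3,2,0,3,2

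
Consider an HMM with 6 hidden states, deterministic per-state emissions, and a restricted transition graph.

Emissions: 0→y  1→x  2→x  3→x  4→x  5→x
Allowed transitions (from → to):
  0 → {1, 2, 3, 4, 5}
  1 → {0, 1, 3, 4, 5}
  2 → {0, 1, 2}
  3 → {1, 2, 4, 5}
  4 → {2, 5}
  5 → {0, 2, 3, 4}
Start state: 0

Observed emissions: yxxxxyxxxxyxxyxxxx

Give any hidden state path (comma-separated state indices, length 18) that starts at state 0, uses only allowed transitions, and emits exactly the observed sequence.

  0: obs=y cand={0} pick 0 [start]
  1: obs=x cand={1,2,3,4,5} pick 1 [0->1 ok]
  2: obs=x cand={1,2,3,4,5} pick 5 [1->5 ok]
  3: obs=x cand={1,2,3,4,5} pick 4 [5->4 ok]
  4: obs=x cand={1,2,3,4,5} pick 2 [4->2 ok]
  5: obs=y cand={0} pick 0 [2->0 ok]
  6: obs=x cand={1,2,3,4,5} pick 4 [0->4 ok]
  7: obs=x cand={1,2,3,4,5} pick 5 [4->5 ok]
  8: obs=x cand={1,2,3,4,5} pick 4 [5->4 ok]
  9: obs=x cand={1,2,3,4,5} pick 2 [4->2 ok]
  10: obs=y cand={0} pick 0 [2->0 ok]
  11: obs=x cand={1,2,3,4,5} pick 4 [0->4 ok]
  12: obs=x cand={1,2,3,4,5} pick 2 [4->2 ok]
  13: obs=y cand={0} pick 0 [2->0 ok]
  14: obs=x cand={1,2,3,4,5} pick 5 [0->5 ok]
  15: obs=x cand={1,2,3,4,5} pick 4 [5->4 ok]
  16: obs=x cand={1,2,3,4,5} pick 5 [4->5 ok]
  17: obs=x cand={1,2,3,4,5} pick 4 [5->4 ok]

0,1,5,4,2,0,4,5,4,2,0,4,2,0,5,4,5,4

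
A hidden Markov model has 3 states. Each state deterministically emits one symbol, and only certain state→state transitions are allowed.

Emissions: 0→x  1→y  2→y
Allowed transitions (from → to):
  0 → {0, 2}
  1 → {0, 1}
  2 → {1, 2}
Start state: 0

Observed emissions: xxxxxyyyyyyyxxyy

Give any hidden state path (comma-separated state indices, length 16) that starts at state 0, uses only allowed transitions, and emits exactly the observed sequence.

  [0] x  {0}  => 0  start
  [1] x  {0}  => 0  0->0 ok
  [2] x  {0}  => 0  0->0 ok
  [3] x  {0}  => 0  0->0 ok
  [4] x  {0}  => 0  0->0 ok
  [5] y  {1,2}  => 2  0->2 ok
  [6] y  {1,2}  => 2  2->2 ok
  [7] y  {1,2}  => 2  2->2 ok
  [8] y  {1,2}  => 2  2->2 ok
  [9] y  {1,2}  => 1  2->1 ok
  [10] y  {1,2}  => 1  1->1 ok
  [11] y  {1,2}  => 1  1->1 ok
  [12] x  {0}  => 0  1->0 ok
  [13] x  {0}  => 0  0->0 ok
  [14] y  {1,2}  => 2  0->2 ok
  [15] y  {1,2}  => 2  2->2 ok

0,0,0,0,0,2,2,2,2,1,1,1,0,0,2,2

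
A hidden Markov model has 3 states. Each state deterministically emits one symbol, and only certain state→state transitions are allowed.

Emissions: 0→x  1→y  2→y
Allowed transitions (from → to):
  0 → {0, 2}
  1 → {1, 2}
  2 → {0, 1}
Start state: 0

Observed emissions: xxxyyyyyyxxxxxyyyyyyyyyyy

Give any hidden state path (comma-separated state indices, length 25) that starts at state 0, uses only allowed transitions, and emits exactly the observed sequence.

  0: obs=x cand={0} pick 0 [start]
  1: obs=x cand={0} pick 0 [0->0 ok]
  2: obs=x cand={0} pick 0 [0->0 ok]
  3: obs=y cand={1,2} pick 2 [0->2 ok]
  4: obs=y cand={1,2} pick 1 [2->1 ok]
  5: obs=y cand={1,2} pick 2 [1->2 ok]
  6: obs=y cand={1,2} pick 1 [2->1 ok]
  7: obs=y cand={1,2} pick 1 [1->1 ok]
  8: obs=y cand={1,2} pick 2 [1->2 ok]
  9: obs=x cand={0} pick 0 [2->0 ok]
  10: obs=x cand={0} pick 0 [0->0 ok]
  11: obs=x cand={0} pick 0 [0->0 ok]
  12: obs=x cand={0} pick 0 [0->0 ok]
  13: obs=x cand={0} pick 0 [0->0 ok]
  14: obs=y cand={1,2} pick 2 [0->2 ok]
  15: obs=y cand={1,2} pick 1 [2->1 ok]
  16: obs=y cand={1,2} pick 1 [1->1 ok]
  17: obs=y cand={1,2} pick 2 [1->2 ok]
  18: obs=y cand={1,2} pick 1 [2->1 ok]
  19: obs=y cand={1,2} pick 2 [1->2 ok]
  20: obs=y cand={1,2} pick 1 [2->1 ok]
  21: obs=y cand={1,2} pick 1 [1->1 ok]
  22: obs=y cand={1,2} pick 2 [1->2 ok]
  23: obs=y cand={1,2} pick 1 [2->1 ok]
  24: obs=y cand={1,2} pick 1 [1->1 ok]

0,0,0,2,1,2,1,1,2,0,0,0,0,0,2,1,1,2,1,2,1,1,2,1,1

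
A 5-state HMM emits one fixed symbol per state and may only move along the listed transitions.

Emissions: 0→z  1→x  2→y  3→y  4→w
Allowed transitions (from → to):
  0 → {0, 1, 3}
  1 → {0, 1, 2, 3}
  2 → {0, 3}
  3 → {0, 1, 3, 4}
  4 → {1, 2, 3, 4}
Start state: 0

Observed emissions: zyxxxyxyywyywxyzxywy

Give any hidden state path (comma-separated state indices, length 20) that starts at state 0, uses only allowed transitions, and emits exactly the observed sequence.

0,3,1,1,1,3,1,2,3,4,2,3,4,1,3,0,1,3,4,3

  t0 'z' -> {0}, take 0 (start)
  t1 'y' -> {2,3}, take 3 (0->3 ok)
  t2 'x' -> {1}, take 1 (3->1 ok)
  t3 'x' -> {1}, take 1 (1->1 ok)
  t4 'x' -> {1}, take 1 (1->1 ok)
  t5 'y' -> {2,3}, take 3 (1->3 ok)
  t6 'x' -> {1}, take 1 (3->1 ok)
  t7 'y' -> {2,3}, take 2 (1->2 ok)
  t8 'y' -> {2,3}, take 3 (2->3 ok)
  t9 'w' -> {4}, take 4 (3->4 ok)
  t10 'y' -> {2,3}, take 2 (4->2 ok)
  t11 'y' -> {2,3}, take 3 (2->3 ok)
  t12 'w' -> {4}, take 4 (3->4 ok)
  t13 'x' -> {1}, take 1 (4->1 ok)
  t14 'y' -> {2,3}, take 3 (1->3 ok)
  t15 'z' -> {0}, take 0 (3->0 ok)
  t16 'x' -> {1}, take 1 (0->1 ok)
  t17 'y' -> {2,3}, take 3 (1->3 ok)
  t18 'w' -> {4}, take 4 (3->4 ok)
  t19 'y' -> {2,3}, take 3 (4->3 ok)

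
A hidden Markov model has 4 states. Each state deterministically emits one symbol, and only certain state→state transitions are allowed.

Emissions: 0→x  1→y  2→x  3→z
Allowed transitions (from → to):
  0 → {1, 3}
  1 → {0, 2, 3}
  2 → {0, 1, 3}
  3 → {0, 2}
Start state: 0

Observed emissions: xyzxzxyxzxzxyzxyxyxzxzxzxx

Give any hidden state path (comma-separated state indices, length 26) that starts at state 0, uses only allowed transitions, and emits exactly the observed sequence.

  [0] x  {0,2}  => 0  start
  [1] y  {1}  => 1  0->1 ok
  [2] z  {3}  => 3  1->3 ok
  [3] x  {0,2}  => 2  3->2 ok
  [4] z  {3}  => 3  2->3 ok
  [5] x  {0,2}  => 0  3->0 ok
  [6] y  {1}  => 1  0->1 ok
  [7] x  {0,2}  => 0  1->0 ok
  [8] z  {3}  => 3  0->3 ok
  [9] x  {0,2}  => 0  3->0 ok
  [10] z  {3}  => 3  0->3 ok
  [11] x  {0,2}  => 0  3->0 ok
  [12] y  {1}  => 1  0->1 ok
  [13] z  {3}  => 3  1->3 ok
  [14] x  {0,2}  => 2  3->2 ok
  [15] y  {1}  => 1  2->1 ok
  [16] x  {0,2}  => 2  1->2 ok
  [17] y  {1}  => 1  2->1 ok
  [18] x  {0,2}  => 0  1->0 ok
  [19] z  {3}  => 3  0->3 ok
  [20] x  {0,2}  => 0  3->0 ok
  [21] z  {3}  => 3  0->3 ok
  [22] x  {0,2}  => 0  3->0 ok
  [23] z  {3}  => 3  0->3 ok
  [24] x  {0,2}  => 2  3->2 ok
  [25] x  {0,2}  => 0  2->0 ok

0,1,3,2,3,0,1,0,3,0,3,0,1,3,2,1,2,1,0,3,0,3,0,3,2,0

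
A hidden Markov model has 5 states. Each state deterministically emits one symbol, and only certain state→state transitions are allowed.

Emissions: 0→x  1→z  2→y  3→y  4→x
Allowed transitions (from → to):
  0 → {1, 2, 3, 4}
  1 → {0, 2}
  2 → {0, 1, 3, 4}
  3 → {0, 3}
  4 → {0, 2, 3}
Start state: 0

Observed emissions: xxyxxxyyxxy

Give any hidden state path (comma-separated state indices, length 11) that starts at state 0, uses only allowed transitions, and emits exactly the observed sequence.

  0: obs=x cand={0,4} pick 0 [start]
  1: obs=x cand={0,4} pick 4 [0->4 ok]
  2: obs=y cand={2,3} pick 2 [4->2 ok]
  3: obs=x cand={0,4} pick 0 [2->0 ok]
  4: obs=x cand={0,4} pick 4 [0->4 ok]
  5: obs=x cand={0,4} pick 0 [4->0 ok]
  6: obs=y cand={2,3} pick 3 [0->3 ok]
  7: obs=y cand={2,3} pick 3 [3->3 ok]
  8: obs=x cand={0,4} pick 0 [3->0 ok]
  9: obs=x cand={0,4} pick 4 [0->4 ok]
  10: obs=y cand={2,3} pick 3 [4->3 ok]

0,4,2,0,4,0,3,3,0,4,3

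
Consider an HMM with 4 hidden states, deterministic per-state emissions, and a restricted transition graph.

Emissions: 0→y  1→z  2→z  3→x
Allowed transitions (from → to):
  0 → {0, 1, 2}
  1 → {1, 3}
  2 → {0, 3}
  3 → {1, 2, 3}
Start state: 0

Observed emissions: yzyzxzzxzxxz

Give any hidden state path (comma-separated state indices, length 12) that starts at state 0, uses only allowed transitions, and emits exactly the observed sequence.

  t0 'y' -> {0}, take 0 (start)
  t1 'z' -> {1,2}, take 2 (0->2 ok)
  t2 'y' -> {0}, take 0 (2->0 ok)
  t3 'z' -> {1,2}, take 2 (0->2 ok)
  t4 'x' -> {3}, take 3 (2->3 ok)
  t5 'z' -> {1,2}, take 1 (3->1 ok)
  t6 'z' -> {1,2}, take 1 (1->1 ok)
  t7 'x' -> {3}, take 3 (1->3 ok)
  t8 'z' -> {1,2}, take 1 (3->1 ok)
  t9 'x' -> {3}, take 3 (1->3 ok)
  t10 'x' -> {3}, take 3 (3->3 ok)
  t11 'z' -> {1,2}, take 1 (3->1 ok)

0,2,0,2,3,1,1,3,1,3,3,1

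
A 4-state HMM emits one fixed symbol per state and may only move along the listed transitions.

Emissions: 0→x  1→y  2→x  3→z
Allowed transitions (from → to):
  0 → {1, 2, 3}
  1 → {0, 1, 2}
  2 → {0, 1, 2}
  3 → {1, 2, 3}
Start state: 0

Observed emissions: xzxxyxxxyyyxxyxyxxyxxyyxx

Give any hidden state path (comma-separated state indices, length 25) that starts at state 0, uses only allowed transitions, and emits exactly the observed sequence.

0,3,2,0,1,2,0,2,1,1,1,0,2,1,2,1,2,0,1,2,0,1,1,2,2

  0: obs=x cand={0,2} pick 0 [start]
  1: obs=z cand={3} pick 3 [0->3 ok]
  2: obs=x cand={0,2} pick 2 [3->2 ok]
  3: obs=x cand={0,2} pick 0 [2->0 ok]
  4: obs=y cand={1} pick 1 [0->1 ok]
  5: obs=x cand={0,2} pick 2 [1->2 ok]
  6: obs=x cand={0,2} pick 0 [2->0 ok]
  7: obs=x cand={0,2} pick 2 [0->2 ok]
  8: obs=y cand={1} pick 1 [2->1 ok]
  9: obs=y cand={1} pick 1 [1->1 ok]
  10: obs=y cand={1} pick 1 [1->1 ok]
  11: obs=x cand={0,2} pick 0 [1->0 ok]
  12: obs=x cand={0,2} pick 2 [0->2 ok]
  13: obs=y cand={1} pick 1 [2->1 ok]
  14: obs=x cand={0,2} pick 2 [1->2 ok]
  15: obs=y cand={1} pick 1 [2->1 ok]
  16: obs=x cand={0,2} pick 2 [1->2 ok]
  17: obs=x cand={0,2} pick 0 [2->0 ok]
  18: obs=y cand={1} pick 1 [0->1 ok]
  19: obs=x cand={0,2} pick 2 [1->2 ok]
  20: obs=x cand={0,2} pick 0 [2->0 ok]
  21: obs=y cand={1} pick 1 [0->1 ok]
  22: obs=y cand={1} pick 1 [1->1 ok]
  23: obs=x cand={0,2} pick 2 [1->2 ok]
  24: obs=x cand={0,2} pick 2 [2->2 ok]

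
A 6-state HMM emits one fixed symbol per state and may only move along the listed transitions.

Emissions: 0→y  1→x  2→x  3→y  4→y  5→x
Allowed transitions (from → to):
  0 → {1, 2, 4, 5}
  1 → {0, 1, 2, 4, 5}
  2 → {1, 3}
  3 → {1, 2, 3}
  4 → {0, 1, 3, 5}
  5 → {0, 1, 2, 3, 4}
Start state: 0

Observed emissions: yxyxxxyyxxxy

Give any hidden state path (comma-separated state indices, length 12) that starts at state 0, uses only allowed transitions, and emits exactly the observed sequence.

0,5,0,2,1,2,3,3,2,1,2,3

  pos 0: y in {0,3,4}, choose 0; start
  pos 1: x in {1,2,5}, choose 5; 0->5 ok
  pos 2: y in {0,3,4}, choose 0; 5->0 ok
  pos 3: x in {1,2,5}, choose 2; 0->2 ok
  pos 4: x in {1,2,5}, choose 1; 2->1 ok
  pos 5: x in {1,2,5}, choose 2; 1->2 ok
  pos 6: y in {0,3,4}, choose 3; 2->3 ok
  pos 7: y in {0,3,4}, choose 3; 3->3 ok
  pos 8: x in {1,2,5}, choose 2; 3->2 ok
  pos 9: x in {1,2,5}, choose 1; 2->1 ok
  pos 10: x in {1,2,5}, choose 2; 1->2 ok
  pos 11: y in {0,3,4}, choose 3; 2->3 ok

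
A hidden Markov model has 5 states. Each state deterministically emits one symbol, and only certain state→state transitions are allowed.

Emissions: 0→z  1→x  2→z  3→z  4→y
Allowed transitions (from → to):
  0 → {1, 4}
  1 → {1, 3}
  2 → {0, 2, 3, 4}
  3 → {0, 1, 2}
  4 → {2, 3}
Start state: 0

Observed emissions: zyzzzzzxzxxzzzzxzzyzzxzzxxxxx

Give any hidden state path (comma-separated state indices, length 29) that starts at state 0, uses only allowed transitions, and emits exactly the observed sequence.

  [0] z  {0,2,3}  => 0  start
  [1] y  {4}  => 4  0->4 ok
  [2] z  {0,2,3}  => 3  4->3 ok
  [3] z  {0,2,3}  => 2  3->2 ok
  [4] z  {0,2,3}  => 3  2->3 ok
  [5] z  {0,2,3}  => 2  3->2 ok
  [6] z  {0,2,3}  => 0  2->0 ok
  [7] x  {1}  => 1  0->1 ok
  [8] z  {0,2,3}  => 3  1->3 ok
  [9] x  {1}  => 1  3->1 ok
  [10] x  {1}  => 1  1->1 ok
  [11] z  {0,2,3}  => 3  1->3 ok
  [12] z  {0,2,3}  => 2  3->2 ok
  [13] z  {0,2,3}  => 3  2->3 ok
  [14] z  {0,2,3}  => 0  3->0 ok
  [15] x  {1}  => 1  0->1 ok
  [16] z  {0,2,3}  => 3  1->3 ok
  [17] z  {0,2,3}  => 0  3->0 ok
  [18] y  {4}  => 4  0->4 ok
  [19] z  {0,2,3}  => 2  4->2 ok
  [20] z  {0,2,3}  => 0  2->0 ok
  [21] x  {1}  => 1  0->1 ok
  [22] z  {0,2,3}  => 3  1->3 ok
  [23] z  {0,2,3}  => 0  3->0 ok
  [24] x  {1}  => 1  0->1 ok
  [25] x  {1}  => 1  1->1 ok
  [26] x  {1}  => 1  1->1 ok
  [27] x  {1}  => 1  1->1 ok
  [28] x  {1}  => 1  1->1 ok

0,4,3,2,3,2,0,1,3,1,1,3,2,3,0,1,3,0,4,2,0,1,3,0,1,1,1,1,1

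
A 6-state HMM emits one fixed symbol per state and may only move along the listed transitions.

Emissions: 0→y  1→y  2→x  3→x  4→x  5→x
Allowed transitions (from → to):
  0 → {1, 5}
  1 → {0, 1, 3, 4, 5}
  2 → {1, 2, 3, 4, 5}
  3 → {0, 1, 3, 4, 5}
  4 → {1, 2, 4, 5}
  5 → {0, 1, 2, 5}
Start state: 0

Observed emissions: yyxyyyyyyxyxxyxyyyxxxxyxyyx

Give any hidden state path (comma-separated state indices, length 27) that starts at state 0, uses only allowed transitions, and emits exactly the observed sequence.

0,1,3,0,1,1,1,1,0,5,0,5,5,0,5,0,1,1,3,3,5,2,1,3,1,1,4

  pos 0: y in {0,1}, choose 0; start
  pos 1: y in {0,1}, choose 1; 0->1 ok
  pos 2: x in {2,3,4,5}, choose 3; 1->3 ok
  pos 3: y in {0,1}, choose 0; 3->0 ok
  pos 4: y in {0,1}, choose 1; 0->1 ok
  pos 5: y in {0,1}, choose 1; 1->1 ok
  pos 6: y in {0,1}, choose 1; 1->1 ok
  pos 7: y in {0,1}, choose 1; 1->1 ok
  pos 8: y in {0,1}, choose 0; 1->0 ok
  pos 9: x in {2,3,4,5}, choose 5; 0->5 ok
  pos 10: y in {0,1}, choose 0; 5->0 ok
  pos 11: x in {2,3,4,5}, choose 5; 0->5 ok
  pos 12: x in {2,3,4,5}, choose 5; 5->5 ok
  pos 13: y in {0,1}, choose 0; 5->0 ok
  pos 14: x in {2,3,4,5}, choose 5; 0->5 ok
  pos 15: y in {0,1}, choose 0; 5->0 ok
  pos 16: y in {0,1}, choose 1; 0->1 ok
  pos 17: y in {0,1}, choose 1; 1->1 ok
  pos 18: x in {2,3,4,5}, choose 3; 1->3 ok
  pos 19: x in {2,3,4,5}, choose 3; 3->3 ok
  pos 20: x in {2,3,4,5}, choose 5; 3->5 ok
  pos 21: x in {2,3,4,5}, choose 2; 5->2 ok
  pos 22: y in {0,1}, choose 1; 2->1 ok
  pos 23: x in {2,3,4,5}, choose 3; 1->3 ok
  pos 24: y in {0,1}, choose 1; 3->1 ok
  pos 25: y in {0,1}, choose 1; 1->1 ok
  pos 26: x in {2,3,4,5}, choose 4; 1->4 ok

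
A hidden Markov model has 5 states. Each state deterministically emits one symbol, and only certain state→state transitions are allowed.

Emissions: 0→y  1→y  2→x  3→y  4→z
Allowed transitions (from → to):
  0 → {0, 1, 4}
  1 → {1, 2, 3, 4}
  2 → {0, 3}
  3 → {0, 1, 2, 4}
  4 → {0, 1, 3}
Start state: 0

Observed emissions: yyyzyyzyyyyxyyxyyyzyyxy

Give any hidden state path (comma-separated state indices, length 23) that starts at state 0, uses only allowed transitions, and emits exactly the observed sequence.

0,0,1,4,3,1,4,1,1,3,1,2,0,1,2,3,0,1,4,1,1,2,0

  t0 'y' -> {0,1,3}, take 0 (start)
  t1 'y' -> {0,1,3}, take 0 (0->0 ok)
  t2 'y' -> {0,1,3}, take 1 (0->1 ok)
  t3 'z' -> {4}, take 4 (1->4 ok)
  t4 'y' -> {0,1,3}, take 3 (4->3 ok)
  t5 'y' -> {0,1,3}, take 1 (3->1 ok)
  t6 'z' -> {4}, take 4 (1->4 ok)
  t7 'y' -> {0,1,3}, take 1 (4->1 ok)
  t8 'y' -> {0,1,3}, take 1 (1->1 ok)
  t9 'y' -> {0,1,3}, take 3 (1->3 ok)
  t10 'y' -> {0,1,3}, take 1 (3->1 ok)
  t11 'x' -> {2}, take 2 (1->2 ok)
  t12 'y' -> {0,1,3}, take 0 (2->0 ok)
  t13 'y' -> {0,1,3}, take 1 (0->1 ok)
  t14 'x' -> {2}, take 2 (1->2 ok)
  t15 'y' -> {0,1,3}, take 3 (2->3 ok)
  t16 'y' -> {0,1,3}, take 0 (3->0 ok)
  t17 'y' -> {0,1,3}, take 1 (0->1 ok)
  t18 'z' -> {4}, take 4 (1->4 ok)
  t19 'y' -> {0,1,3}, take 1 (4->1 ok)
  t20 'y' -> {0,1,3}, take 1 (1->1 ok)
  t21 'x' -> {2}, take 2 (1->2 ok)
  t22 'y' -> {0,1,3}, take 0 (2->0 ok)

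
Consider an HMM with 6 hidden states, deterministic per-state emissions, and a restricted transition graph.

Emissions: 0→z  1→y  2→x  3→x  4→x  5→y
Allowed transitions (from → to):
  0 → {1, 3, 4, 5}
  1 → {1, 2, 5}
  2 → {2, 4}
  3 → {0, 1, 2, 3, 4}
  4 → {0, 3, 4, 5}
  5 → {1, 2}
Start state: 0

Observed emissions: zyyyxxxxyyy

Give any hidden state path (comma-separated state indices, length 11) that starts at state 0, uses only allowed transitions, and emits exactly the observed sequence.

  pos 0: z in {0}, choose 0; start
  pos 1: y in {1,5}, choose 1; 0->1 ok
  pos 2: y in {1,5}, choose 1; 1->1 ok
  pos 3: y in {1,5}, choose 5; 1->5 ok
  pos 4: x in {2,3,4}, choose 2; 5->2 ok
  pos 5: x in {2,3,4}, choose 4; 2->4 ok
  pos 6: x in {2,3,4}, choose 4; 4->4 ok
  pos 7: x in {2,3,4}, choose 4; 4->4 ok
  pos 8: y in {1,5}, choose 5; 4->5 ok
  pos 9: y in {1,5}, choose 1; 5->1 ok
  pos 10: y in {1,5}, choose 1; 1->1 ok

0,1,1,5,2,4,4,4,5,1,1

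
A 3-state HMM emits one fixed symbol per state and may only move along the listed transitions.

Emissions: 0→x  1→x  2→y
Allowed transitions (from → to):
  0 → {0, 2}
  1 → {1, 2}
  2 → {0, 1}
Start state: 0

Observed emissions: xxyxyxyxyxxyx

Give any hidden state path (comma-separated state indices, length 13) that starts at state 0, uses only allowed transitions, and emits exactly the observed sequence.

  [0] x  {0,1}  => 0  start
  [1] x  {0,1}  => 0  0->0 ok
  [2] y  {2}  => 2  0->2 ok
  [3] x  {0,1}  => 0  2->0 ok
  [4] y  {2}  => 2  0->2 ok
  [5] x  {0,1}  => 0  2->0 ok
  [6] y  {2}  => 2  0->2 ok
  [7] x  {0,1}  => 1  2->1 ok
  [8] y  {2}  => 2  1->2 ok
  [9] x  {0,1}  => 1  2->1 ok
  [10] x  {0,1}  => 1  1->1 ok
  [11] y  {2}  => 2  1->2 ok
  [12] x  {0,1}  => 0  2->0 ok

0,0,2,0,2,0,2,1,2,1,1,2,0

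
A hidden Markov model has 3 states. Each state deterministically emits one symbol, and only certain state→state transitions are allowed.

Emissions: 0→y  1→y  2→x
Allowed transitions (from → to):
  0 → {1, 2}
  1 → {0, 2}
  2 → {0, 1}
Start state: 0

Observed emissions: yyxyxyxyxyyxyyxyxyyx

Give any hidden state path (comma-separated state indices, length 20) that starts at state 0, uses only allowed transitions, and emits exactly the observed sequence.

0,1,2,1,2,1,2,0,2,1,0,2,1,0,2,1,2,0,1,2

  0: obs=y cand={0,1} pick 0 [start]
  1: obs=y cand={0,1} pick 1 [0->1 ok]
  2: obs=x cand={2} pick 2 [1->2 ok]
  3: obs=y cand={0,1} pick 1 [2->1 ok]
  4: obs=x cand={2} pick 2 [1->2 ok]
  5: obs=y cand={0,1} pick 1 [2->1 ok]
  6: obs=x cand={2} pick 2 [1->2 ok]
  7: obs=y cand={0,1} pick 0 [2->0 ok]
  8: obs=x cand={2} pick 2 [0->2 ok]
  9: obs=y cand={0,1} pick 1 [2->1 ok]
  10: obs=y cand={0,1} pick 0 [1->0 ok]
  11: obs=x cand={2} pick 2 [0->2 ok]
  12: obs=y cand={0,1} pick 1 [2->1 ok]
  13: obs=y cand={0,1} pick 0 [1->0 ok]
  14: obs=x cand={2} pick 2 [0->2 ok]
  15: obs=y cand={0,1} pick 1 [2->1 ok]
  16: obs=x cand={2} pick 2 [1->2 ok]
  17: obs=y cand={0,1} pick 0 [2->0 ok]
  18: obs=y cand={0,1} pick 1 [0->1 ok]
  19: obs=x cand={2} pick 2 [1->2 ok]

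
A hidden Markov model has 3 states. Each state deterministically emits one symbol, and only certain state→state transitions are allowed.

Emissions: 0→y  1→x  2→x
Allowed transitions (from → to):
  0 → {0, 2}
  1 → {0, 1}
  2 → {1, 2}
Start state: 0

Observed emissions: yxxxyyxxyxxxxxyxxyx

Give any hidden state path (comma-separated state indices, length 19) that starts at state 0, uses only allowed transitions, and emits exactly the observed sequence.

0,2,1,1,0,0,2,1,0,2,2,2,2,1,0,2,1,0,2

  [0] y  {0}  => 0  start
  [1] x  {1,2}  => 2  0->2 ok
  [2] x  {1,2}  => 1  2->1 ok
  [3] x  {1,2}  => 1  1->1 ok
  [4] y  {0}  => 0  1->0 ok
  [5] y  {0}  => 0  0->0 ok
  [6] x  {1,2}  => 2  0->2 ok
  [7] x  {1,2}  => 1  2->1 ok
  [8] y  {0}  => 0  1->0 ok
  [9] x  {1,2}  => 2  0->2 ok
  [10] x  {1,2}  => 2  2->2 ok
  [11] x  {1,2}  => 2  2->2 ok
  [12] x  {1,2}  => 2  2->2 ok
  [13] x  {1,2}  => 1  2->1 ok
  [14] y  {0}  => 0  1->0 ok
  [15] x  {1,2}  => 2  0->2 ok
  [16] x  {1,2}  => 1  2->1 ok
  [17] y  {0}  => 0  1->0 ok
  [18] x  {1,2}  => 2  0->2 ok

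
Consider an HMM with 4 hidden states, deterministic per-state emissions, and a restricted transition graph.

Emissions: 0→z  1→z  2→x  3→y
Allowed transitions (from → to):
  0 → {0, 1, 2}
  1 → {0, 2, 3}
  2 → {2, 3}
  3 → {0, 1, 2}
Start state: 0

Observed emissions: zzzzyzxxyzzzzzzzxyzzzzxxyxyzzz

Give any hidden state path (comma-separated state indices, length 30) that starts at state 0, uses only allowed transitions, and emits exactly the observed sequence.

0,0,0,1,3,0,2,2,3,0,1,0,1,0,0,0,2,3,0,1,0,0,2,2,3,2,3,0,0,0

  0: obs=z cand={0,1} pick 0 [start]
  1: obs=z cand={0,1} pick 0 [0->0 ok]
  2: obs=z cand={0,1} pick 0 [0->0 ok]
  3: obs=z cand={0,1} pick 1 [0->1 ok]
  4: obs=y cand={3} pick 3 [1->3 ok]
  5: obs=z cand={0,1} pick 0 [3->0 ok]
  6: obs=x cand={2} pick 2 [0->2 ok]
  7: obs=x cand={2} pick 2 [2->2 ok]
  8: obs=y cand={3} pick 3 [2->3 ok]
  9: obs=z cand={0,1} pick 0 [3->0 ok]
  10: obs=z cand={0,1} pick 1 [0->1 ok]
  11: obs=z cand={0,1} pick 0 [1->0 ok]
  12: obs=z cand={0,1} pick 1 [0->1 ok]
  13: obs=z cand={0,1} pick 0 [1->0 ok]
  14: obs=z cand={0,1} pick 0 [0->0 ok]
  15: obs=z cand={0,1} pick 0 [0->0 ok]
  16: obs=x cand={2} pick 2 [0->2 ok]
  17: obs=y cand={3} pick 3 [2->3 ok]
  18: obs=z cand={0,1} pick 0 [3->0 ok]
  19: obs=z cand={0,1} pick 1 [0->1 ok]
  20: obs=z cand={0,1} pick 0 [1->0 ok]
  21: obs=z cand={0,1} pick 0 [0->0 ok]
  22: obs=x cand={2} pick 2 [0->2 ok]
  23: obs=x cand={2} pick 2 [2->2 ok]
  24: obs=y cand={3} pick 3 [2->3 ok]
  25: obs=x cand={2} pick 2 [3->2 ok]
  26: obs=y cand={3} pick 3 [2->3 ok]
  27: obs=z cand={0,1} pick 0 [3->0 ok]
  28: obs=z cand={0,1} pick 0 [0->0 ok]
  29: obs=z cand={0,1} pick 0 [0->0 ok]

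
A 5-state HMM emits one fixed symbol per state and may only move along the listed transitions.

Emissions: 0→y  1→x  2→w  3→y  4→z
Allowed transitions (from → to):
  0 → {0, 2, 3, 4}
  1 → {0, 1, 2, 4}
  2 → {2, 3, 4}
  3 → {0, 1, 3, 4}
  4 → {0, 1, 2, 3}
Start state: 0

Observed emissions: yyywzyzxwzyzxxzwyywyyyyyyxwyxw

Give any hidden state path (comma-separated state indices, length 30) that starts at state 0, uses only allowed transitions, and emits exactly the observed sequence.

0,0,0,2,4,3,4,1,2,4,3,4,1,1,4,2,3,0,2,3,0,3,3,0,3,1,2,3,1,2

  [0] y  {0,3}  => 0  start
  [1] y  {0,3}  => 0  0->0 ok
  [2] y  {0,3}  => 0  0->0 ok
  [3] w  {2}  => 2  0->2 ok
  [4] z  {4}  => 4  2->4 ok
  [5] y  {0,3}  => 3  4->3 ok
  [6] z  {4}  => 4  3->4 ok
  [7] x  {1}  => 1  4->1 ok
  [8] w  {2}  => 2  1->2 ok
  [9] z  {4}  => 4  2->4 ok
  [10] y  {0,3}  => 3  4->3 ok
  [11] z  {4}  => 4  3->4 ok
  [12] x  {1}  => 1  4->1 ok
  [13] x  {1}  => 1  1->1 ok
  [14] z  {4}  => 4  1->4 ok
  [15] w  {2}  => 2  4->2 ok
  [16] y  {0,3}  => 3  2->3 ok
  [17] y  {0,3}  => 0  3->0 ok
  [18] w  {2}  => 2  0->2 ok
  [19] y  {0,3}  => 3  2->3 ok
  [20] y  {0,3}  => 0  3->0 ok
  [21] y  {0,3}  => 3  0->3 ok
  [22] y  {0,3}  => 3  3->3 ok
  [23] y  {0,3}  => 0  3->0 ok
  [24] y  {0,3}  => 3  0->3 ok
  [25] x  {1}  => 1  3->1 ok
  [26] w  {2}  => 2  1->2 ok
  [27] y  {0,3}  => 3  2->3 ok
  [28] x  {1}  => 1  3->1 ok
  [29] w  {2}  => 2  1->2 ok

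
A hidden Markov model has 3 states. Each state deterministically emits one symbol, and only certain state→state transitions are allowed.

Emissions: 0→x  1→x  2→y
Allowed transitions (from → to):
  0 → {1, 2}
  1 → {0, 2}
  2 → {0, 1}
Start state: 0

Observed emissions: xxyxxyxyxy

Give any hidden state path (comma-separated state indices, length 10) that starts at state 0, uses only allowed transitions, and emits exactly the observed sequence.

  0: obs=x cand={0,1} pick 0 [start]
  1: obs=x cand={0,1} pick 1 [0->1 ok]
  2: obs=y cand={2} pick 2 [1->2 ok]
  3: obs=x cand={0,1} pick 0 [2->0 ok]
  4: obs=x cand={0,1} pick 1 [0->1 ok]
  5: obs=y cand={2} pick 2 [1->2 ok]
  6: obs=x cand={0,1} pick 0 [2->0 ok]
  7: obs=y cand={2} pick 2 [0->2 ok]
  8: obs=x cand={0,1} pick 0 [2->0 ok]
  9: obs=y cand={2} pick 2 [0->2 ok]

0,1,2,0,1,2,0,2,0,2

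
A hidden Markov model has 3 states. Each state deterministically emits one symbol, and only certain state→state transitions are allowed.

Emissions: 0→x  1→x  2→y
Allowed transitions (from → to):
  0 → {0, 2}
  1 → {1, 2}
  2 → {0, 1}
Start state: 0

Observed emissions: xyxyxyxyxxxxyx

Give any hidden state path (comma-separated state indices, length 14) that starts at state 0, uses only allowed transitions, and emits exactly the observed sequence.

0,2,0,2,1,2,1,2,1,1,1,1,2,0

  t0 'x' -> {0,1}, take 0 (start)
  t1 'y' -> {2}, take 2 (0->2 ok)
  t2 'x' -> {0,1}, take 0 (2->0 ok)
  t3 'y' -> {2}, take 2 (0->2 ok)
  t4 'x' -> {0,1}, take 1 (2->1 ok)
  t5 'y' -> {2}, take 2 (1->2 ok)
  t6 'x' -> {0,1}, take 1 (2->1 ok)
  t7 'y' -> {2}, take 2 (1->2 ok)
  t8 'x' -> {0,1}, take 1 (2->1 ok)
  t9 'x' -> {0,1}, take 1 (1->1 ok)
  t10 'x' -> {0,1}, take 1 (1->1 ok)
  t11 'x' -> {0,1}, take 1 (1->1 ok)
  t12 'y' -> {2}, take 2 (1->2 ok)
  t13 'x' -> {0,1}, take 0 (2->0 ok)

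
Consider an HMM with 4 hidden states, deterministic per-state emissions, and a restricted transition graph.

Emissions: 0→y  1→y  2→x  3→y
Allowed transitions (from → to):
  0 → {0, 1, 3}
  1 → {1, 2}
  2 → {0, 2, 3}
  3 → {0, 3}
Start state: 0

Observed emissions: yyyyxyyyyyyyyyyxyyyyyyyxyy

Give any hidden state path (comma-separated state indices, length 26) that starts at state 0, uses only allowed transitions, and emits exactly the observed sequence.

0,0,1,1,2,3,3,3,3,3,3,3,0,1,1,2,0,3,3,0,3,0,1,2,0,0

  t0 'y' -> {0,1,3}, take 0 (start)
  t1 'y' -> {0,1,3}, take 0 (0->0 ok)
  t2 'y' -> {0,1,3}, take 1 (0->1 ok)
  t3 'y' -> {0,1,3}, take 1 (1->1 ok)
  t4 'x' -> {2}, take 2 (1->2 ok)
  t5 'y' -> {0,1,3}, take 3 (2->3 ok)
  t6 'y' -> {0,1,3}, take 3 (3->3 ok)
  t7 'y' -> {0,1,3}, take 3 (3->3 ok)
  t8 'y' -> {0,1,3}, take 3 (3->3 ok)
  t9 'y' -> {0,1,3}, take 3 (3->3 ok)
  t10 'y' -> {0,1,3}, take 3 (3->3 ok)
  t11 'y' -> {0,1,3}, take 3 (3->3 ok)
  t12 'y' -> {0,1,3}, take 0 (3->0 ok)
  t13 'y' -> {0,1,3}, take 1 (0->1 ok)
  t14 'y' -> {0,1,3}, take 1 (1->1 ok)
  t15 'x' -> {2}, take 2 (1->2 ok)
  t16 'y' -> {0,1,3}, take 0 (2->0 ok)
  t17 'y' -> {0,1,3}, take 3 (0->3 ok)
  t18 'y' -> {0,1,3}, take 3 (3->3 ok)
  t19 'y' -> {0,1,3}, take 0 (3->0 ok)
  t20 'y' -> {0,1,3}, take 3 (0->3 ok)
  t21 'y' -> {0,1,3}, take 0 (3->0 ok)
  t22 'y' -> {0,1,3}, take 1 (0->1 ok)
  t23 'x' -> {2}, take 2 (1->2 ok)
  t24 'y' -> {0,1,3}, take 0 (2->0 ok)
  t25 'y' -> {0,1,3}, take 0 (0->0 ok)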